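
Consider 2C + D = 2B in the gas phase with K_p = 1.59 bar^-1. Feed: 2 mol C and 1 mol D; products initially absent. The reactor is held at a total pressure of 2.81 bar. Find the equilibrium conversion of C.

Take 2 mol C as basis and let X be its fractional conversion, so ξ = X.
Mole table: n_C = 2 − 2X; n_D = 1 − X; n_B = 2X.
Summing: n_T = 3 − X.
Mole fractions y_i = n_i/n_T; K_p = p_B^2 / (p_C^2 p_D) with p_i = y_i·P.
Setting this equal to 1.59 bar^-1 and taking the physical root (0 < X < 1) gives X = 0.488.

X = 0.488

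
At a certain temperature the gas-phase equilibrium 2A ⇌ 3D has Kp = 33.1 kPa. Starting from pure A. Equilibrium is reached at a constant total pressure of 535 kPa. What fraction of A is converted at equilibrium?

Basis: 1 mol A initially; let X = conversion of A. Extent ξ = 0.5X.
Species balance: n_A = 1 − X; n_D = 1.5X.
Summing: n_T = 1 + 0.5X.
Mole fractions y_i = n_i/n_T; Kp = p_D^3 / (p_A^2) with p_i = y_i·P.
Setting this equal to 33.1 kPa and taking the physical root (0 < X < 1) gives X = 0.230.

X = 0.230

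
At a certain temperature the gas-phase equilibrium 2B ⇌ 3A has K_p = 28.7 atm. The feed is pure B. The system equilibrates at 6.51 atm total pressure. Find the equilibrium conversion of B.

X = 0.624

Basis: 1 mol B initially; let X = conversion of B. Extent ξ = 0.5X.
At extent ξ: n_B = 1 − X; n_A = 1.5X.
Total moles n_T = 1 + 0.5X.
With p_i = (n_i/n_T)P, K_p = p_A^3 / (p_B^2).
Substituting and setting equal to 28.7 atm gives a polynomial in X; the root in (0,1) is X = 0.624.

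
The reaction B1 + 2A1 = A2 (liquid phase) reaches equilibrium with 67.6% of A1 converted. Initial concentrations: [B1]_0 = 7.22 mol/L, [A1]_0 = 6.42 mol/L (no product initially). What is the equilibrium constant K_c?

K_c = 0.0993 (mol/L)^-2

Let X = conversion of A1.
Concentrations: [B1] = 7.22 − 3.21X; [A1] = 6.42 − 6.42X; [A2] = 3.21X.
At X = 0.676: [B1] = 5.05, [A1] = 2.08, [A2] = 2.17.
K_c = [A2] / ([B1] [A1]^2) = 0.0993 (mol/L)^-2.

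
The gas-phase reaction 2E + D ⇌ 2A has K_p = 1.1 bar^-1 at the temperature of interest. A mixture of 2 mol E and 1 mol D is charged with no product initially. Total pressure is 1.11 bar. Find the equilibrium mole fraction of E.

y_E = 0.489

Basis: 2 mol E initially; let X = conversion of E. Extent ξ = X.
At extent ξ: n_E = 2 − 2X; n_D = 1 − X; n_A = 2X.
n_T = Σnᵢ = 3 − X.
Mole fractions y_i = n_i/n_T; K_p = p_A^2 / (p_E^2 p_D) with p_i = y_i·P.
Equating to 1.1 bar^-1 and solving on 0 < X < 1: X = 0.353.
Then n_E = 1.29, n_T = 2.65, so y_E = 0.489.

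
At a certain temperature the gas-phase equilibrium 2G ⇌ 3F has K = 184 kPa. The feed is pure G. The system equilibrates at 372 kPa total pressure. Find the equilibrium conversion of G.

X = 0.399

Take 1 mol G as basis and let X be its fractional conversion, so ξ = 0.5X.
Moles: n_G = 1 − X; n_F = 1.5X.
Summing: n_T = 1 + 0.5X.
Mole fractions y_i = n_i/n_T; K = p_F^3 / (p_G^2) with p_i = y_i·P.
Equating to 184 kPa and solving on 0 < X < 1: X = 0.399.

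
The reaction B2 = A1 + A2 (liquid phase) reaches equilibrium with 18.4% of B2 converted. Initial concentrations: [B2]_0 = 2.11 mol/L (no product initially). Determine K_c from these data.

Let X = conversion of B2.
Concentrations: [B2] = 2.11 − 2.11X; [A1] = 2.11X; [A2] = 2.11X.
At X = 0.184: [B2] = 1.72, [A1] = 0.388, [A2] = 0.388.
K_c = [A1] [A2] / ([B2]) = 0.0875 mol/L.

K_c = 0.0875 mol/L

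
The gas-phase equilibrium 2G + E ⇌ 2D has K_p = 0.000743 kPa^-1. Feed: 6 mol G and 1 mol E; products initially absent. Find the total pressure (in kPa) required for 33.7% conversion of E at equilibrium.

Basis: 1 mol E initially; let X = conversion of E. Extent ξ = X.
Species balance: n_G = 6 − 2X; n_E = 1 − X; n_D = 2X.
Total moles n_T = 7 − X.
K_p = p_D^2 / (p_G^2 p_E) with p_i = (n_i/n_T)·P.
At X = 0.337: the mole-fraction product g(X) = Π y_i^ν_i = 0.1609. Since K_p = g(X)·P^{-1}, P = (g/K_p)^(1/1) = (0.1609/0.000743)^(1/1) = 217 kPa.

P = 217 kPa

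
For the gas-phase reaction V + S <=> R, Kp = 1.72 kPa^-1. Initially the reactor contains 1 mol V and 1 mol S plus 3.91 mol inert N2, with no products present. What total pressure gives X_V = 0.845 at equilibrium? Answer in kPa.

Basis: 1 mol V initially; let X = conversion of V. Extent ξ = X.
Mole table: n_V = 1 − X; n_S = 1 − X; n_R = X; n_I = 3.91 (inert).
n_T = Σnᵢ = 5.91 − X.
Kp = p_R / (p_V p_S) with p_i = (n_i/n_T)·P.
At X = 0.845: the mole-fraction product g(X) = Π y_i^ν_i = 178.1. Since Kp = g(X)·P^{-1}, P = (g/Kp)^(1/1) = (178.1/1.72)^(1/1) = 104 kPa.

P = 104 kPa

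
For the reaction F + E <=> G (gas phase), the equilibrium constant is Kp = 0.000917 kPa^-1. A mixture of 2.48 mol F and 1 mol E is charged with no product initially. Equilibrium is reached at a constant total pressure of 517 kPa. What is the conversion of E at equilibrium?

Basis: 1 mol E initially; let X = conversion of E. Extent ξ = X.
At extent ξ: n_F = 2.48 − X; n_E = 1 − X; n_G = X.
Total moles n_T = 3.48 − X.
y_i = n_i/n_T, p_i = y_i·P. Kp = p_G / (p_F p_E).
Equating to 0.000917 kPa^-1 and solving on 0 < X < 1: X = 0.247.

X = 0.247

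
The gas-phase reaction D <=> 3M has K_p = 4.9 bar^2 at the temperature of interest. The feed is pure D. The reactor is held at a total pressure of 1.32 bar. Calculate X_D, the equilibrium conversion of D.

Take 1 mol D as basis and let X be its fractional conversion, so ξ = X.
Mole table: n_D = 1 − X; n_M = 3X.
Total moles n_T = 1 + 2X.
With p_i = (n_i/n_T)P, K_p = p_M^3 / (p_D).
Setting this equal to 4.9 bar^2 and taking the physical root (0 < X < 1) gives X = 0.588.

X = 0.588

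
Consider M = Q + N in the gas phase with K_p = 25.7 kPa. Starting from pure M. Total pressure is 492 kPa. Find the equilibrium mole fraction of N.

Basis: 1 mol M initially; let X = conversion of M. Extent ξ = X.
Species balance: n_M = 1 − X; n_Q = X; n_N = X.
Total moles n_T = 1 + X.
y_i = n_i/n_T, p_i = y_i·P. K_p = p_Q p_N / (p_M).
Equating to 25.7 kPa and solving on 0 < X < 1: X = 0.223.
Then n_N = 0.223, n_T = 1.22, so y_N = 0.182.

y_N = 0.182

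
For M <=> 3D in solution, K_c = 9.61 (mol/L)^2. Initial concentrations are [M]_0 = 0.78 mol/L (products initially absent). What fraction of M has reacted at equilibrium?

Let X = conversion of M; extent ξ = 0.78·X mol/L.
Concentrations: [M] = 0.78 − 0.78X; [D] = 2.34X.
K_c = [D]^3 / ([M]).
This equals 9.61 at X = 0.611 (the root in 0 < X < 1).

X = 0.611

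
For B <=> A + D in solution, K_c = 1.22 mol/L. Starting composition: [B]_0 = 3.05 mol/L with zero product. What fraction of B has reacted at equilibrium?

X = 0.463

Let X = conversion of B; extent ξ = 3.05·X mol/L.
Concentrations: [B] = 3.05 − 3.05X; [A] = 3.05X; [D] = 3.05X.
K_c = [A] [D] / ([B]).
Solving K_c = 1.22 for X ∈ (0,1): X = 0.463.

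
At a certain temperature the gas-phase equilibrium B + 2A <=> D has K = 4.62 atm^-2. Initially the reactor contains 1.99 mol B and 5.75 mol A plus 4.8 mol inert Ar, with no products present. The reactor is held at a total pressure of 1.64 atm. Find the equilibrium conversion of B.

Basis: 1.99 mol B initially; let X = conversion of B. Extent ξ = 1.99X.
At extent ξ: n_B = 1.99 − 1.99X; n_A = 5.75 − 3.98X; n_D = 1.99X; n_I = 4.8 (inert).
Total moles n_T = 12.5 − 3.98X.
With p_i = (n_i/n_T)P, K = p_D / (p_B p_A^2).
Substituting and setting equal to 4.62 atm^-2 gives a polynomial in X; the root in (0,1) is X = 0.583.

X = 0.583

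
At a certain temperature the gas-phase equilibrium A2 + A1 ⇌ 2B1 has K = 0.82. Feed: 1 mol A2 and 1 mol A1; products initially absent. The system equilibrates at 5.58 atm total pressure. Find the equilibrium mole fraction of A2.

y_A2 = 0.344

Basis: 1 mol A2 initially; let X = conversion of A2. Extent ξ = X.
Species balance: n_A2 = 1 − X; n_A1 = 1 − X; n_B1 = 2X.
Total moles n_T = 2 (Δν = 0, constant).
Mole fractions y_i = n_i/n_T; K = p_B1^2 / (p_A2 p_A1) with p_i = y_i·P.
Equating to 0.82 and solving on 0 < X < 1: X = 0.312.
Then n_A2 = 0.688, n_T = 2, so y_A2 = 0.344.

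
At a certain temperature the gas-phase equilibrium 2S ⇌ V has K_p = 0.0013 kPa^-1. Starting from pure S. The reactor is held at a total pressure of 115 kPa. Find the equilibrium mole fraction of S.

y_S = 0.883

Take 1 mol S as basis and let X be its fractional conversion, so ξ = 0.5X.
Moles: n_S = 1 − X; n_V = 0.5X.
n_T = Σnᵢ = 1 − 0.5X.
With p_i = (n_i/n_T)P, K_p = p_V / (p_S^2).
Substituting and setting equal to 0.0013 kPa^-1 gives a polynomial in X; the root in (0,1) is X = 0.209.
Then n_S = 0.791, n_T = 0.896, so y_S = 0.883.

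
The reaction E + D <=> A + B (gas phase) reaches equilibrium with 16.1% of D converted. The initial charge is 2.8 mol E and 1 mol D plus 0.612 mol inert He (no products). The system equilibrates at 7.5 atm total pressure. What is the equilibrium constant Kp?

Take 1 mol D as basis and let X be its fractional conversion, so ξ = X.
At extent ξ: n_E = 2.8 − X; n_D = 1 − X; n_A = X; n_B = X; n_I = 0.612 (inert).
Since Δν = 0, n_T = 4.41 throughout.
At X = 0.161: n_E = 2.64, n_D = 0.839, n_A = 0.161, n_B = 0.161, n_T = 4.41.
p_i = (n_i/n_T)·P. Kp = p_A p_B / (p_E p_D) = 0.0117.

Kp = 0.0117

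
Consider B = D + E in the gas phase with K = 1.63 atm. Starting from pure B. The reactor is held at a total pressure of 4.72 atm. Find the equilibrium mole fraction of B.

y_B = 0.327

Take 1 mol B as basis and let X be its fractional conversion, so ξ = X.
At extent ξ: n_B = 1 − X; n_D = X; n_E = X.
Summing: n_T = 1 + X.
With p_i = (n_i/n_T)P, K = p_D p_E / (p_B).
Equating to 1.63 atm and solving on 0 < X < 1: X = 0.507.
Then n_B = 0.493, n_T = 1.51, so y_B = 0.327.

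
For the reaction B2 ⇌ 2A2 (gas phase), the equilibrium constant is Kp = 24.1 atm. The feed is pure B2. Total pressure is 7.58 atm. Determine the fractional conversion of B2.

Take 1 mol B2 as basis and let X be its fractional conversion, so ξ = X.
Moles: n_B2 = 1 − X; n_A2 = 2X.
Total moles n_T = 1 + X.
With p_i = (n_i/n_T)P, Kp = p_A2^2 / (p_B2).
Setting this equal to 24.1 atm and taking the physical root (0 < X < 1) gives X = 0.665.

X = 0.665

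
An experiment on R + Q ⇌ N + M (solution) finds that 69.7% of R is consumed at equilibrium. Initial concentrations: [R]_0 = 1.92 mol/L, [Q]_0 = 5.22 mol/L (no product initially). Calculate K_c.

K_c = 0.793

Let X = conversion of R.
Concentrations: [R] = 1.92 − 1.92X; [Q] = 5.22 − 1.92X; [N] = 1.92X; [M] = 1.92X.
At X = 0.697: [R] = 0.582, [Q] = 3.88, [N] = 1.34, [M] = 1.34.
K_c = [N] [M] / ([R] [Q]) = 0.793.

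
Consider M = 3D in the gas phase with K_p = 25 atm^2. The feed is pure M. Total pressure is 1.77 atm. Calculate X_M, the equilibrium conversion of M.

Let X = conversion of M (basis 1 mol M); extent of reaction ξ = X.
Mole table: n_M = 1 − X; n_D = 3X.
Total moles n_T = 1 + 2X.
Mole fractions y_i = n_i/n_T; K_p = p_D^3 / (p_M) with p_i = y_i·P.
Setting this equal to 25 atm^2 and taking the physical root (0 < X < 1) gives X = 0.764.

X = 0.764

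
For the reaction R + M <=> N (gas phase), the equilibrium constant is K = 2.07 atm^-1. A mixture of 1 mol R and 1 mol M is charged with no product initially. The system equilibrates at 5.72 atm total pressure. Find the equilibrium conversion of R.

X = 0.721

Take 1 mol R as basis and let X be its fractional conversion, so ξ = X.
Moles: n_R = 1 − X; n_M = 1 − X; n_N = X.
Total moles n_T = 2 − X.
With p_i = (n_i/n_T)P, K = p_N / (p_R p_M).
This yields a degree-2 equation in X; solving on (0,1), X = 0.721.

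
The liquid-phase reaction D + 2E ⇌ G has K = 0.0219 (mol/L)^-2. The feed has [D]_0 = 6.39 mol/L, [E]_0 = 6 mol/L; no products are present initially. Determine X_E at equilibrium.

X = 0.432

Let X = conversion of E; extent ξ = 6X/2 mol/L.
Concentrations: [D] = 6.39 − 3X; [E] = 6 − 6X; [G] = 3X.
K = [G] / ([D] [E]^2).
This equals 0.0219 at X = 0.432 (the root in 0 < X < 1).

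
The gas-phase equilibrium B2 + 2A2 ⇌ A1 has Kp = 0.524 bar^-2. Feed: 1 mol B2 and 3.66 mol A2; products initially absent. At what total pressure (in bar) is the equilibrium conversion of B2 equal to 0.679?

Take 1 mol B2 as basis and let X be its fractional conversion, so ξ = X.
Mole table: n_B2 = 1 − X; n_A2 = 3.66 − 2X; n_A1 = X.
Summing: n_T = 4.66 − 2X.
Kp = p_A1 / (p_B2 p_A2^2) with p_i = (n_i/n_T)·P.
At X = 0.679: the mole-fraction product g(X) = Π y_i^ν_i = 4.352. Since Kp = g(X)·P^{-2}, P = (g/Kp)^(1/2) = (4.352/0.524)^(1/2) = 2.88 bar.

P = 2.88 bar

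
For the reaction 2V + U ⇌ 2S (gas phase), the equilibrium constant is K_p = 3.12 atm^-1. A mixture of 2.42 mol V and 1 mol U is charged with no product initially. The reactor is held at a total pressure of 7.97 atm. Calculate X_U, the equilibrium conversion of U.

Let X = conversion of U (basis 1 mol U); extent of reaction ξ = X.
Mole table: n_V = 2.42 − 2X; n_U = 1 − X; n_S = 2X.
Total moles n_T = 3.42 − X.
With p_i = (n_i/n_T)P, K_p = p_S^2 / (p_V^2 p_U).
Equating to 3.12 atm^-1 and solving on 0 < X < 1: X = 0.737.

X = 0.737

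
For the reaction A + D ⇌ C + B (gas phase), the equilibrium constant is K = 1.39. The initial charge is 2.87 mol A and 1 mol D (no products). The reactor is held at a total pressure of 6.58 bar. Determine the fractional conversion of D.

X = 0.786

Basis: 1 mol D initially; let X = conversion of D. Extent ξ = X.
At extent ξ: n_A = 2.87 − X; n_D = 1 − X; n_C = X; n_B = X.
n_T stays at 3.87 (no change in mole number).
Mole fractions y_i = n_i/n_T; K = p_C p_B / (p_A p_D) with p_i = y_i·P.
Substituting and setting equal to 1.39 gives a polynomial in X; the root in (0,1) is X = 0.786.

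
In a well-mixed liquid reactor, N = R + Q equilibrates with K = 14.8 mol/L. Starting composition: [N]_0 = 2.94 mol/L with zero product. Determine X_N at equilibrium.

Let X = conversion of N; extent ξ = 2.94·X mol/L.
Concentrations: [N] = 2.94 − 2.94X; [R] = 2.94X; [Q] = 2.94X.
K = [R] [Q] / ([N]).
Equating to 14.8 mol/L: the physical root is X = 0.855.

X = 0.855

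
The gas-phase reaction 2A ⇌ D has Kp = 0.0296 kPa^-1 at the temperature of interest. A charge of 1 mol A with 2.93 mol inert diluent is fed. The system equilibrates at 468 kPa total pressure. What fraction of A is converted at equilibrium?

Basis: 1 mol A initially; let X = conversion of A. Extent ξ = 0.5X.
Moles: n_A = 1 − X; n_D = 0.5X; n_I = 2.93 (inert).
Summing: n_T = 3.93 − 0.5X.
Mole fractions y_i = n_i/n_T; Kp = p_D / (p_A^2) with p_i = y_i·P.
Setting this equal to 0.0296 kPa^-1 and taking the physical root (0 < X < 1) gives X = 0.699.

X = 0.699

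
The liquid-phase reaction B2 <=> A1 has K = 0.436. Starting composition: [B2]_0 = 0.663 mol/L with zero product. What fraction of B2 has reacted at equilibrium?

Let X = conversion of B2; extent ξ = 0.663·X mol/L.
Concentrations: [B2] = 0.663 − 0.663X; [A1] = 0.663X.
K = [A1] / ([B2]).
Setting equal to 0.436 and solving for X on (0,1) gives X = 0.304.

X = 0.304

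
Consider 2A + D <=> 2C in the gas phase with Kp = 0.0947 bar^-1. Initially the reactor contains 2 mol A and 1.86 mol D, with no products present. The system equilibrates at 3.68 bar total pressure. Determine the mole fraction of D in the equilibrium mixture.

Basis: 2 mol A initially; let X = conversion of A. Extent ξ = X.
Mole table: n_A = 2 − 2X; n_D = 1.86 − X; n_C = 2X.
Summing: n_T = 3.86 − X.
Mole fractions y_i = n_i/n_T; Kp = p_C^2 / (p_A^2 p_D) with p_i = y_i·P.
This yields a degree-3 equation in X; solving on (0,1), X = 0.282.
Then n_D = 1.58, n_T = 3.58, so y_D = 0.441.

y_D = 0.441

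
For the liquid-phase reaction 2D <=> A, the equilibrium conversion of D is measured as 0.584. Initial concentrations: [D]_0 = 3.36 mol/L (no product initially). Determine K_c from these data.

Let X = conversion of D.
Concentrations: [D] = 3.36 − 3.36X; [A] = 1.68X.
At X = 0.584: [D] = 1.4, [A] = 0.981.
K_c = [A] / ([D]^2) = 0.502 L/mol.

K_c = 0.502 L/mol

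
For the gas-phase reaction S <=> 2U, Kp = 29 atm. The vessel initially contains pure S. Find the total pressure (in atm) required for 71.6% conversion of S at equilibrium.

Take 1 mol S as basis and let X be its fractional conversion, so ξ = X.
At extent ξ: n_S = 1 − X; n_U = 2X.
Total moles n_T = 1 + X.
Kp = p_U^2 / (p_S) with p_i = (n_i/n_T)·P.
At X = 0.716: the mole-fraction product g(X) = Π y_i^ν_i = 4.208. Since Kp = g(X)·P^{1}, P = (Kp/g)^(1/1) = (29/4.208)^(1/1) = 6.89 atm.

P = 6.89 atm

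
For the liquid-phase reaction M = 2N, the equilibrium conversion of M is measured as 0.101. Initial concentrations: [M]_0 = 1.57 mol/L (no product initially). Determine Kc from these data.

Kc = 0.0713 mol/L

Let X = conversion of M.
Concentrations: [M] = 1.57 − 1.57X; [N] = 3.14X.
At X = 0.101: [M] = 1.41, [N] = 0.317.
Kc = [N]^2 / ([M]) = 0.0713 mol/L.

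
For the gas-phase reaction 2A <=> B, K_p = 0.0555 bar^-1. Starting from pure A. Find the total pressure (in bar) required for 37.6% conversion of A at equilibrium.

Let X = conversion of A (basis 1 mol A); extent of reaction ξ = 0.5X.
Moles: n_A = 1 − X; n_B = 0.5X.
Summing: n_T = 1 − 0.5X.
K_p = p_B / (p_A^2) with p_i = (n_i/n_T)·P.
At X = 0.376: the mole-fraction product g(X) = Π y_i^ν_i = 0.3921. Since K_p = g(X)·P^{-1}, P = (g/K_p)^(1/1) = (0.3921/0.0555)^(1/1) = 7.06 bar.

P = 7.06 bar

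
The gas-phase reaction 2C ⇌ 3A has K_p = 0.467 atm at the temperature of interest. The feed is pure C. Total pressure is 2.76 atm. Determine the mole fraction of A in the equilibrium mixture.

Take 1 mol C as basis and let X be its fractional conversion, so ξ = 0.5X.
Moles: n_C = 1 − X; n_A = 1.5X.
Total moles n_T = 1 + 0.5X.
With p_i = (n_i/n_T)P, K_p = p_A^3 / (p_C^2).
Substituting and setting equal to 0.467 atm gives a polynomial in X; the root in (0,1) is X = 0.304.
Then n_A = 0.455, n_T = 1.15, so y_A = 0.395.

y_A = 0.395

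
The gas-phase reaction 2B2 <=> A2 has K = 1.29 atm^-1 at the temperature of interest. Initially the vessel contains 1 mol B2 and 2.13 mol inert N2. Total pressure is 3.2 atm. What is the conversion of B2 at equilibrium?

X = 0.560

Basis: 1 mol B2 initially; let X = conversion of B2. Extent ξ = 0.5X.
Moles: n_B2 = 1 − X; n_A2 = 0.5X; n_I = 2.13 (inert).
n_T = Σnᵢ = 3.13 − 0.5X.
Mole fractions y_i = n_i/n_T; K = p_A2 / (p_B2^2) with p_i = y_i·P.
Setting this equal to 1.29 atm^-1 and taking the physical root (0 < X < 1) gives X = 0.560.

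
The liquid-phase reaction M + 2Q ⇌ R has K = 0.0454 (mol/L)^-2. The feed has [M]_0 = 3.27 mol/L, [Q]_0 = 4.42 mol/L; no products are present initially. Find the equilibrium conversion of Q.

Let X = conversion of Q; extent ξ = 4.42X/2 mol/L.
Concentrations: [M] = 3.27 − 2.21X; [Q] = 4.42 − 4.42X; [R] = 2.21X.
K = [R] / ([M] [Q]^2).
Setting equal to 0.0454 and solving for X on (0,1) gives X = 0.378.

X = 0.378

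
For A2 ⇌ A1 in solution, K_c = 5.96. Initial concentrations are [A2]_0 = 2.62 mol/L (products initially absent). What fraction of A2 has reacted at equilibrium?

X = 0.856

Let X = conversion of A2; extent ξ = 2.62·X mol/L.
Concentrations: [A2] = 2.62 − 2.62X; [A1] = 2.62X.
K_c = [A1] / ([A2]).
Equating to 5.96: the physical root is X = 0.856.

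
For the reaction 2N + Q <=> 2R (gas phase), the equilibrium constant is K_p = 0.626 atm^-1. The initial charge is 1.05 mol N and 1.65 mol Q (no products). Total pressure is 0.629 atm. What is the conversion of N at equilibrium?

Take 1.05 mol N as basis and let X be its fractional conversion, so ξ = 0.525X.
Moles: n_N = 1.05 − 1.05X; n_Q = 1.65 − 0.525X; n_R = 1.05X.
Summing: n_T = 2.7 − 0.525X.
y_i = n_i/n_T, p_i = y_i·P. K_p = p_R^2 / (p_N^2 p_Q).
Equating to 0.626 atm^-1 and solving on 0 < X < 1: X = 0.324.

X = 0.324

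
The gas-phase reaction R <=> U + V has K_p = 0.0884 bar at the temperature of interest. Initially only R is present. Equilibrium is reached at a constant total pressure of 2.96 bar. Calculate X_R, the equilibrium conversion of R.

X = 0.170

Let X = conversion of R (basis 1 mol R); extent of reaction ξ = X.
Species balance: n_R = 1 − X; n_U = X; n_V = X.
Total moles n_T = 1 + X.
Mole fractions y_i = n_i/n_T; K_p = p_U p_V / (p_R) with p_i = y_i·P.
Setting this equal to 0.0884 bar and taking the physical root (0 < X < 1) gives X = 0.170.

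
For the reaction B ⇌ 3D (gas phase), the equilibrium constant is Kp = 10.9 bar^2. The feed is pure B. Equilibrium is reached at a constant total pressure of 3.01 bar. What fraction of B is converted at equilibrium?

Let X = conversion of B (basis 1 mol B); extent of reaction ξ = X.
Moles: n_B = 1 − X; n_D = 3X.
Summing: n_T = 1 + 2X.
y_i = n_i/n_T, p_i = y_i·P. Kp = p_D^3 / (p_B).
This yields a degree-3 equation in X; solving on (0,1), X = 0.445.

X = 0.445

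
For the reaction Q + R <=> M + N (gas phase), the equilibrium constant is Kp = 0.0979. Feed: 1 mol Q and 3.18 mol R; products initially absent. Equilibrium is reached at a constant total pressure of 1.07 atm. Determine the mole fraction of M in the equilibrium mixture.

Let X = conversion of Q (basis 1 mol Q); extent of reaction ξ = X.
Moles: n_Q = 1 − X; n_R = 3.18 − X; n_M = X; n_N = X.
n_T stays at 4.18 (no change in mole number).
Mole fractions y_i = n_i/n_T; Kp = p_M p_N / (p_Q p_R) with p_i = y_i·P.
This yields a degree-2 equation in X; solving on (0,1), X = 0.403.
Then n_M = 0.403, n_T = 4.18, so y_M = 0.096.

y_M = 0.096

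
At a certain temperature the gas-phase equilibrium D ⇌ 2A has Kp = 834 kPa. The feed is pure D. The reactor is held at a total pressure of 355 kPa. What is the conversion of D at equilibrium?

Take 1 mol D as basis and let X be its fractional conversion, so ξ = X.
Species balance: n_D = 1 − X; n_A = 2X.
n_T = Σnᵢ = 1 + X.
y_i = n_i/n_T, p_i = y_i·P. Kp = p_A^2 / (p_D).
Substituting and setting equal to 834 kPa gives a polynomial in X; the root in (0,1) is X = 0.608.

X = 0.608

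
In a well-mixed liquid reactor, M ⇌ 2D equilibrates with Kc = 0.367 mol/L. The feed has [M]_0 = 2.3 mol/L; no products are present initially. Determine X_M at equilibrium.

Let X = conversion of M; extent ξ = 2.3·X mol/L.
Concentrations: [M] = 2.3 − 2.3X; [D] = 4.6X.
Kc = [D]^2 / ([M]).
Setting equal to 0.367 and solving for X on (0,1) gives X = 0.181.

X = 0.181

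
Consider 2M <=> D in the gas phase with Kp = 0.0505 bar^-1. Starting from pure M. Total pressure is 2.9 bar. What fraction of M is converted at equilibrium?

X = 0.206

Let X = conversion of M (basis 1 mol M); extent of reaction ξ = 0.5X.
At extent ξ: n_M = 1 − X; n_D = 0.5X.
Total moles n_T = 1 − 0.5X.
Mole fractions y_i = n_i/n_T; Kp = p_D / (p_M^2) with p_i = y_i·P.
Setting this equal to 0.0505 bar^-1 and taking the physical root (0 < X < 1) gives X = 0.206.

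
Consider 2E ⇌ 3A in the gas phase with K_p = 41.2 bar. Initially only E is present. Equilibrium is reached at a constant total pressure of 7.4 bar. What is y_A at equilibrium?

y_A = 0.734

Take 1 mol E as basis and let X be its fractional conversion, so ξ = 0.5X.
Species balance: n_E = 1 − X; n_A = 1.5X.
Summing: n_T = 1 + 0.5X.
With p_i = (n_i/n_T)P, K_p = p_A^3 / (p_E^2).
Equating to 41.2 bar and solving on 0 < X < 1: X = 0.647.
Then n_A = 0.971, n_T = 1.32, so y_A = 0.734.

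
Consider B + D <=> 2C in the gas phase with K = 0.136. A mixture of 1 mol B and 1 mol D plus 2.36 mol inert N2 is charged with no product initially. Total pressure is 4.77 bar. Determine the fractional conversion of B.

X = 0.156

Take 1 mol B as basis and let X be its fractional conversion, so ξ = X.
Moles: n_B = 1 − X; n_D = 1 − X; n_C = 2X; n_I = 2.36 (inert).
Total moles n_T = 4.36 (Δν = 0, constant).
With p_i = (n_i/n_T)P, K = p_C^2 / (p_B p_D).
Setting this equal to 0.136 and taking the physical root (0 < X < 1) gives X = 0.156.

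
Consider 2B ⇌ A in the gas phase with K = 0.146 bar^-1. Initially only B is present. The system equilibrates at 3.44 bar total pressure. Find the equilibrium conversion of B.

X = 0.424

Let X = conversion of B (basis 1 mol B); extent of reaction ξ = 0.5X.
Mole table: n_B = 1 − X; n_A = 0.5X.
Total moles n_T = 1 − 0.5X.
y_i = n_i/n_T, p_i = y_i·P. K = p_A / (p_B^2).
This yields a degree-2 equation in X; solving on (0,1), X = 0.424.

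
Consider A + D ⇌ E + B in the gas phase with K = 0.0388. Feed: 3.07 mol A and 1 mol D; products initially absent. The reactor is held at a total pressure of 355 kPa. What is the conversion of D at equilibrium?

X = 0.279

Let X = conversion of D (basis 1 mol D); extent of reaction ξ = X.
Mole table: n_A = 3.07 − X; n_D = 1 − X; n_E = X; n_B = X.
Since Δν = 0, n_T = 4.07 throughout.
Mole fractions y_i = n_i/n_T; K = p_E p_B / (p_A p_D) with p_i = y_i·P.
This yields a degree-2 equation in X; solving on (0,1), X = 0.279.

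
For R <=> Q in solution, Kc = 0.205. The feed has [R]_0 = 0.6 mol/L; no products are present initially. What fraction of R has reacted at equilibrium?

X = 0.170

Let X = conversion of R; extent ξ = 0.6·X mol/L.
Concentrations: [R] = 0.6 − 0.6X; [Q] = 0.6X.
Kc = [Q] / ([R]).
Solving Kc = 0.205 for X ∈ (0,1): X = 0.170.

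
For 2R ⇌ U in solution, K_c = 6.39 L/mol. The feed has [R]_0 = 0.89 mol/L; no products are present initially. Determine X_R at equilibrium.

Let X = conversion of R; extent ξ = 0.89X/2 mol/L.
Concentrations: [R] = 0.89 − 0.89X; [U] = 0.445X.
K_c = [U] / ([R]^2).
This equals 6.39 at X = 0.744 (the root in 0 < X < 1).

X = 0.744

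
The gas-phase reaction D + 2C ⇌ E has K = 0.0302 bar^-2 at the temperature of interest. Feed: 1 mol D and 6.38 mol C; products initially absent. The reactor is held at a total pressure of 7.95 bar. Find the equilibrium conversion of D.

Basis: 1 mol D initially; let X = conversion of D. Extent ξ = X.
Moles: n_D = 1 − X; n_C = 6.38 − 2X; n_E = X.
Summing: n_T = 7.38 − 2X.
y_i = n_i/n_T, p_i = y_i·P. K = p_E / (p_D p_C^2).
This yields a degree-3 equation in X; solving on (0,1), X = 0.574.

X = 0.574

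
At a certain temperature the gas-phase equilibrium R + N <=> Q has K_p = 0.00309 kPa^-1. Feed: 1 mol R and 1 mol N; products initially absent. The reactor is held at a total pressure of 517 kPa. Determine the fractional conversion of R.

Let X = conversion of R (basis 1 mol R); extent of reaction ξ = X.
Mole table: n_R = 1 − X; n_N = 1 − X; n_Q = X.
Total moles n_T = 2 − X.
Mole fractions y_i = n_i/n_T; K_p = p_Q / (p_R p_N) with p_i = y_i·P.
Substituting and setting equal to 0.00309 kPa^-1 gives a polynomial in X; the root in (0,1) is X = 0.380.

X = 0.380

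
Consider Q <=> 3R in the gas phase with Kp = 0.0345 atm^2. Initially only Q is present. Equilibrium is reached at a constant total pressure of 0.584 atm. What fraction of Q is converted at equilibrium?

Basis: 1 mol Q initially; let X = conversion of Q. Extent ξ = X.
Species balance: n_Q = 1 − X; n_R = 3X.
Total moles n_T = 1 + 2X.
Mole fractions y_i = n_i/n_T; Kp = p_R^3 / (p_Q) with p_i = y_i·P.
Setting this equal to 0.0345 atm^2 and taking the physical root (0 < X < 1) gives X = 0.178.

X = 0.178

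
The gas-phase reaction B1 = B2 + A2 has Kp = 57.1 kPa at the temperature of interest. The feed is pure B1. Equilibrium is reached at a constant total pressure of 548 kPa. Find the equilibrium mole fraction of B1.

y_B1 = 0.530

Let X = conversion of B1 (basis 1 mol B1); extent of reaction ξ = X.
Species balance: n_B1 = 1 − X; n_B2 = X; n_A2 = X.
Summing: n_T = 1 + X.
Mole fractions y_i = n_i/n_T; Kp = p_B2 p_A2 / (p_B1) with p_i = y_i·P.
Equating to 57.1 kPa and solving on 0 < X < 1: X = 0.307.
Then n_B1 = 0.693, n_T = 1.31, so y_B1 = 0.530.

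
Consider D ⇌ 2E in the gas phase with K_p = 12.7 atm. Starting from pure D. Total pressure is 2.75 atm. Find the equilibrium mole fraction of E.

y_E = 0.845

Take 1 mol D as basis and let X be its fractional conversion, so ξ = X.
At extent ξ: n_D = 1 − X; n_E = 2X.
Summing: n_T = 1 + X.
With p_i = (n_i/n_T)P, K_p = p_E^2 / (p_D).
This yields a degree-2 equation in X; solving on (0,1), X = 0.732.
Then n_E = 1.46, n_T = 1.73, so y_E = 0.845.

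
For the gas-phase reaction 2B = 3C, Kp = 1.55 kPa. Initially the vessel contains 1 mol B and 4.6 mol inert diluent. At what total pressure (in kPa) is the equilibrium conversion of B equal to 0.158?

P = 469 kPa

Basis: 1 mol B initially; let X = conversion of B. Extent ξ = 0.5X.
Species balance: n_B = 1 − X; n_C = 1.5X; n_I = 4.6 (inert).
Summing: n_T = 5.6 + 0.5X.
Kp = p_C^3 / (p_B^2) with p_i = (n_i/n_T)·P.
At X = 0.158: the mole-fraction product g(X) = Π y_i^ν_i = 0.003306. Since Kp = g(X)·P^{1}, P = (Kp/g)^(1/1) = (1.55/0.003306)^(1/1) = 469 kPa.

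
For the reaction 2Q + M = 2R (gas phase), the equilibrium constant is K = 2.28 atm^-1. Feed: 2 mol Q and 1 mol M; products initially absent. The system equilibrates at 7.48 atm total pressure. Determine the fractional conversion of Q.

Take 2 mol Q as basis and let X be its fractional conversion, so ξ = X.
Species balance: n_Q = 2 − 2X; n_M = 1 − X; n_R = 2X.
Summing: n_T = 3 − X.
Mole fractions y_i = n_i/n_T; K = p_R^2 / (p_Q^2 p_M) with p_i = y_i·P.
Setting this equal to 2.28 atm^-1 and taking the physical root (0 < X < 1) gives X = 0.622.

X = 0.622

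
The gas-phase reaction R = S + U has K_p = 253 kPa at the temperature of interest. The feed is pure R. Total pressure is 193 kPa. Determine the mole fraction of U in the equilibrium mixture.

Take 1 mol R as basis and let X be its fractional conversion, so ξ = X.
Mole table: n_R = 1 − X; n_S = X; n_U = X.
Summing: n_T = 1 + X.
Mole fractions y_i = n_i/n_T; K_p = p_S p_U / (p_R) with p_i = y_i·P.
Equating to 253 kPa and solving on 0 < X < 1: X = 0.753.
Then n_U = 0.753, n_T = 1.75, so y_U = 0.430.

y_U = 0.430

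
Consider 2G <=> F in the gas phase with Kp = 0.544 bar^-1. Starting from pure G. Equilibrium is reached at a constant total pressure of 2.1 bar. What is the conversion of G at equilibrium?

X = 0.576

Let X = conversion of G (basis 1 mol G); extent of reaction ξ = 0.5X.
Moles: n_G = 1 − X; n_F = 0.5X.
Summing: n_T = 1 − 0.5X.
With p_i = (n_i/n_T)P, Kp = p_F / (p_G^2).
This yields a degree-2 equation in X; solving on (0,1), X = 0.576.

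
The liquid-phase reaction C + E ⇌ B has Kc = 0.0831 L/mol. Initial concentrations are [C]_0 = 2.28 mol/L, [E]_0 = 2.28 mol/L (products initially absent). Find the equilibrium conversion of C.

X = 0.140

Let X = conversion of C; extent ξ = 2.28·X mol/L.
Concentrations: [C] = 2.28 − 2.28X; [E] = 2.28 − 2.28X; [B] = 2.28X.
Kc = [B] / ([C] [E]).
This equals 0.0831 at X = 0.140 (the root in 0 < X < 1).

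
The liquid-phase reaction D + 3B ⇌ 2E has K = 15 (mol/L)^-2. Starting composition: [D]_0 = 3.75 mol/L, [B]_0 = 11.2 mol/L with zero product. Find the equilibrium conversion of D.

X = 0.847

Let X = conversion of D; extent ξ = 3.75·X mol/L.
Concentrations: [D] = 3.75 − 3.75X; [B] = 11.2 − 11.2X; [E] = 7.5X.
K = [E]^2 / ([D] [B]^3).
Solving K = 15 for X ∈ (0,1): X = 0.847.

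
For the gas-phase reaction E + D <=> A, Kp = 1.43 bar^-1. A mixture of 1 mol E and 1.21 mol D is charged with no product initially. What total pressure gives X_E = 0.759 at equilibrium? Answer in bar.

P = 7.09 bar

Basis: 1 mol E initially; let X = conversion of E. Extent ξ = X.
Mole table: n_E = 1 − X; n_D = 1.21 − X; n_A = X.
Total moles n_T = 2.21 − X.
Kp = p_A / (p_E p_D) with p_i = (n_i/n_T)·P.
At X = 0.759: the mole-fraction product g(X) = Π y_i^ν_i = 10.13. Since Kp = g(X)·P^{-1}, P = (g/Kp)^(1/1) = (10.13/1.43)^(1/1) = 7.09 bar.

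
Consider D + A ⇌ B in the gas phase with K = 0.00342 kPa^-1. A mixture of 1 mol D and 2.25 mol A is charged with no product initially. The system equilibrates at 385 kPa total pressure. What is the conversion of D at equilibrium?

Let X = conversion of D (basis 1 mol D); extent of reaction ξ = X.
Species balance: n_D = 1 − X; n_A = 2.25 − X; n_B = X.
Total moles n_T = 3.25 − X.
y_i = n_i/n_T, p_i = y_i·P. K = p_B / (p_D p_A).
Equating to 0.00342 kPa^-1 and solving on 0 < X < 1: X = 0.458.

X = 0.458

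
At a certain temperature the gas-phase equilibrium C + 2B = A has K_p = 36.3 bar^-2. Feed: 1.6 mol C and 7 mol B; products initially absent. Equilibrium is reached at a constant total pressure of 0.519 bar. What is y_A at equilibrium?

Take 1.6 mol C as basis and let X be its fractional conversion, so ξ = 1.6X.
At extent ξ: n_C = 1.6 − 1.6X; n_B = 7 − 3.2X; n_A = 1.6X.
n_T = Σnᵢ = 8.6 − 3.2X.
y_i = n_i/n_T, p_i = y_i·P. K_p = p_A / (p_C p_B^2).
Substituting and setting equal to 36.3 bar^-2 gives a polynomial in X; the root in (0,1) is X = 0.839.
Then n_A = 1.34, n_T = 5.92, so y_A = 0.227.

y_A = 0.227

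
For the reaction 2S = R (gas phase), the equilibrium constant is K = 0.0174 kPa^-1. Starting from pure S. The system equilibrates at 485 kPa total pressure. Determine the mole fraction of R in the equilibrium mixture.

y_R = 0.710

Take 1 mol S as basis and let X be its fractional conversion, so ξ = 0.5X.
Mole table: n_S = 1 − X; n_R = 0.5X.
n_T = Σnᵢ = 1 − 0.5X.
Mole fractions y_i = n_i/n_T; K = p_R / (p_S^2) with p_i = y_i·P.
Setting this equal to 0.0174 kPa^-1 and taking the physical root (0 < X < 1) gives X = 0.830.
Then n_R = 0.415, n_T = 0.585, so y_R = 0.710.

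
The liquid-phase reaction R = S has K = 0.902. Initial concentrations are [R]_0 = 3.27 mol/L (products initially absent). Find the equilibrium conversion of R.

Let X = conversion of R; extent ξ = 3.27·X mol/L.
Concentrations: [R] = 3.27 − 3.27X; [S] = 3.27X.
K = [S] / ([R]).
Equating to 0.902: the physical root is X = 0.474.

X = 0.474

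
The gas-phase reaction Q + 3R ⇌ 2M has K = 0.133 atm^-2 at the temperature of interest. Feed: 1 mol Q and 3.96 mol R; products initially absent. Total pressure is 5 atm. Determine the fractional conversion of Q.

Let X = conversion of Q (basis 1 mol Q); extent of reaction ξ = X.
Mole table: n_Q = 1 − X; n_R = 3.96 − 3X; n_M = 2X.
Summing: n_T = 4.96 − 2X.
With p_i = (n_i/n_T)P, K = p_M^2 / (p_Q p_R^3).
This yields a degree-4 equation in X; solving on (0,1), X = 0.553.

X = 0.553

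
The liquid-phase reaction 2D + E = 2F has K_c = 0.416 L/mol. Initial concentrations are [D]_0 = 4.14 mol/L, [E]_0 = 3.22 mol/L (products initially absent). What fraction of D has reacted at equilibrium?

Let X = conversion of D; extent ξ = 4.14X/2 mol/L.
Concentrations: [D] = 4.14 − 4.14X; [E] = 3.22 − 2.07X; [F] = 4.14X.
K_c = [F]^2 / ([D]^2 [E]).
Solving K_c = 0.416 for X ∈ (0,1): X = 0.489.

X = 0.489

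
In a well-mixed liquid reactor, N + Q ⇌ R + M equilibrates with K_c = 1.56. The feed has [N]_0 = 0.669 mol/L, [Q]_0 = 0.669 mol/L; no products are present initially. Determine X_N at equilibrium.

X = 0.555

Let X = conversion of N; extent ξ = 0.669·X mol/L.
Concentrations: [N] = 0.669 − 0.669X; [Q] = 0.669 − 0.669X; [R] = 0.669X; [M] = 0.669X.
K_c = [R] [M] / ([N] [Q]).
Equating to 1.56: the physical root is X = 0.555.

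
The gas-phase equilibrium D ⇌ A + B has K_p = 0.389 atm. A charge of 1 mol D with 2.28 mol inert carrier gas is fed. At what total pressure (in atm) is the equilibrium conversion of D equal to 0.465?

P = 3.6 atm

Let X = conversion of D (basis 1 mol D); extent of reaction ξ = X.
At extent ξ: n_D = 1 − X; n_A = X; n_B = X; n_I = 2.28 (inert).
Total moles n_T = 3.28 + X.
K_p = p_A p_B / (p_D) with p_i = (n_i/n_T)·P.
At X = 0.465: the mole-fraction product g(X) = Π y_i^ν_i = 0.1079. Since K_p = g(X)·P^{1}, P = (K_p/g)^(1/1) = (0.389/0.1079)^(1/1) = 3.6 atm.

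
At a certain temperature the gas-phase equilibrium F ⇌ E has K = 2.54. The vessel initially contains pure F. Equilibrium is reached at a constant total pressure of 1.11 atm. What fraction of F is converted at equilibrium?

X = 0.718

Let X = conversion of F (basis 1 mol F); extent of reaction ξ = X.
Mole table: n_F = 1 − X; n_E = X.
Total moles n_T = 1 (Δν = 0, constant).
With p_i = (n_i/n_T)P, K = p_E / (p_F).
Equating to 2.54 and solving on 0 < X < 1: X = 0.718.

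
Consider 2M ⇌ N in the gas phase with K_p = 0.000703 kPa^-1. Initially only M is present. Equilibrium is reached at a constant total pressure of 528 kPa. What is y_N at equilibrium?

y_N = 0.224

Let X = conversion of M (basis 1 mol M); extent of reaction ξ = 0.5X.
Moles: n_M = 1 − X; n_N = 0.5X.
Summing: n_T = 1 − 0.5X.
Mole fractions y_i = n_i/n_T; K_p = p_N / (p_M^2) with p_i = y_i·P.
This yields a degree-2 equation in X; solving on (0,1), X = 0.366.
Then n_N = 0.183, n_T = 0.817, so y_N = 0.224.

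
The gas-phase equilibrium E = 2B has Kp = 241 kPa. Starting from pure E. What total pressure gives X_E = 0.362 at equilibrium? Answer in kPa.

P = 400 kPa

Take 1 mol E as basis and let X be its fractional conversion, so ξ = X.
At extent ξ: n_E = 1 − X; n_B = 2X.
n_T = Σnᵢ = 1 + X.
Kp = p_B^2 / (p_E) with p_i = (n_i/n_T)·P.
At X = 0.362: the mole-fraction product g(X) = Π y_i^ν_i = 0.6032. Since Kp = g(X)·P^{1}, P = (Kp/g)^(1/1) = (241/0.6032)^(1/1) = 400 kPa.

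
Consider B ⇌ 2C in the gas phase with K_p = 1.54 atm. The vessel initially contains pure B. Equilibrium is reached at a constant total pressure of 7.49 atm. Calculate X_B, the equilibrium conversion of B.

X = 0.221

Let X = conversion of B (basis 1 mol B); extent of reaction ξ = X.
At extent ξ: n_B = 1 − X; n_C = 2X.
Summing: n_T = 1 + X.
y_i = n_i/n_T, p_i = y_i·P. K_p = p_C^2 / (p_B).
Setting this equal to 1.54 atm and taking the physical root (0 < X < 1) gives X = 0.221.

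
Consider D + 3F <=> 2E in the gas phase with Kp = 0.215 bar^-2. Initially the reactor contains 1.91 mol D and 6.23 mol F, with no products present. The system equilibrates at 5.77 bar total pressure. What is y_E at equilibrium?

Basis: 1.91 mol D initially; let X = conversion of D. Extent ξ = 1.91X.
At extent ξ: n_D = 1.91 − 1.91X; n_F = 6.23 − 5.73X; n_E = 3.82X.
Total moles n_T = 8.14 − 3.82X.
y_i = n_i/n_T, p_i = y_i·P. Kp = p_E^2 / (p_D p_F^3).
Equating to 0.215 bar^-2 and solving on 0 < X < 1: X = 0.561.
Then n_E = 2.14, n_T = 6, so y_E = 0.357.

y_E = 0.357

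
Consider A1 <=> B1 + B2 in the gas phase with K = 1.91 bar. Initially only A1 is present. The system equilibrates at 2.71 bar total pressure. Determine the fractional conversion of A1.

Let X = conversion of A1 (basis 1 mol A1); extent of reaction ξ = X.
At extent ξ: n_A1 = 1 − X; n_B1 = X; n_B2 = X.
Summing: n_T = 1 + X.
With p_i = (n_i/n_T)P, K = p_B1 p_B2 / (p_A1).
Equating to 1.91 bar and solving on 0 < X < 1: X = 0.643.

X = 0.643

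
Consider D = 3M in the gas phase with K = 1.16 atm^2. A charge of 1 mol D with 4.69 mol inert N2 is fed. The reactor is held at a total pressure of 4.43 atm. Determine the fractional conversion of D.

Let X = conversion of D (basis 1 mol D); extent of reaction ξ = X.
Moles: n_D = 1 − X; n_M = 3X; n_I = 4.69 (inert).
n_T = Σnᵢ = 5.69 + 2X.
Mole fractions y_i = n_i/n_T; K = p_M^3 / (p_D) with p_i = y_i·P.
Substituting and setting equal to 1.16 atm^2 gives a polynomial in X; the root in (0,1) is X = 0.383.

X = 0.383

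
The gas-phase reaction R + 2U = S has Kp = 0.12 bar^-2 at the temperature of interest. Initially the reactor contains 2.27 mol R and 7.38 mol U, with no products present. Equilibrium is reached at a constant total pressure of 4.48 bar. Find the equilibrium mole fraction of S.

y_S = 0.167

Let X = conversion of R (basis 2.27 mol R); extent of reaction ξ = 2.27X.
Mole table: n_R = 2.27 − 2.27X; n_U = 7.38 − 4.54X; n_S = 2.27X.
Total moles n_T = 9.65 − 4.54X.
With p_i = (n_i/n_T)P, Kp = p_S / (p_R p_U^2).
Setting this equal to 0.12 bar^-2 and taking the physical root (0 < X < 1) gives X = 0.532.
Then n_S = 1.21, n_T = 7.24, so y_S = 0.167.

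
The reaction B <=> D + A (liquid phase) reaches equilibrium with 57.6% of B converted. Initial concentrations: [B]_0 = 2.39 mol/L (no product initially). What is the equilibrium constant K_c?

K_c = 1.87 mol/L

Let X = conversion of B.
Concentrations: [B] = 2.39 − 2.39X; [D] = 2.39X; [A] = 2.39X.
At X = 0.576: [B] = 1.01, [D] = 1.38, [A] = 1.38.
K_c = [D] [A] / ([B]) = 1.87 mol/L.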